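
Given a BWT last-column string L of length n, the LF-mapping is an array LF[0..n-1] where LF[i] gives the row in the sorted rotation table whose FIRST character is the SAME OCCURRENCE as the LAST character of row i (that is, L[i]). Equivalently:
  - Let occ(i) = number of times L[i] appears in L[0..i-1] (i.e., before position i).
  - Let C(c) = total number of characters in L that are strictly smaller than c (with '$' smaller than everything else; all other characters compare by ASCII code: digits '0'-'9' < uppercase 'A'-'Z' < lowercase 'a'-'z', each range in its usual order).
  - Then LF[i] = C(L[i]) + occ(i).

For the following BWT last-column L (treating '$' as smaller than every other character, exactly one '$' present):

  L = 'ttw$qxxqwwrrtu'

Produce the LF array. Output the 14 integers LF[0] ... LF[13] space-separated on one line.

Answer: 5 6 9 0 1 12 13 2 10 11 3 4 7 8

Derivation:
Char counts: '$':1, 'q':2, 'r':2, 't':3, 'u':1, 'w':3, 'x':2
C (first-col start): C('$')=0, C('q')=1, C('r')=3, C('t')=5, C('u')=8, C('w')=9, C('x')=12
L[0]='t': occ=0, LF[0]=C('t')+0=5+0=5
L[1]='t': occ=1, LF[1]=C('t')+1=5+1=6
L[2]='w': occ=0, LF[2]=C('w')+0=9+0=9
L[3]='$': occ=0, LF[3]=C('$')+0=0+0=0
L[4]='q': occ=0, LF[4]=C('q')+0=1+0=1
L[5]='x': occ=0, LF[5]=C('x')+0=12+0=12
L[6]='x': occ=1, LF[6]=C('x')+1=12+1=13
L[7]='q': occ=1, LF[7]=C('q')+1=1+1=2
L[8]='w': occ=1, LF[8]=C('w')+1=9+1=10
L[9]='w': occ=2, LF[9]=C('w')+2=9+2=11
L[10]='r': occ=0, LF[10]=C('r')+0=3+0=3
L[11]='r': occ=1, LF[11]=C('r')+1=3+1=4
L[12]='t': occ=2, LF[12]=C('t')+2=5+2=7
L[13]='u': occ=0, LF[13]=C('u')+0=8+0=8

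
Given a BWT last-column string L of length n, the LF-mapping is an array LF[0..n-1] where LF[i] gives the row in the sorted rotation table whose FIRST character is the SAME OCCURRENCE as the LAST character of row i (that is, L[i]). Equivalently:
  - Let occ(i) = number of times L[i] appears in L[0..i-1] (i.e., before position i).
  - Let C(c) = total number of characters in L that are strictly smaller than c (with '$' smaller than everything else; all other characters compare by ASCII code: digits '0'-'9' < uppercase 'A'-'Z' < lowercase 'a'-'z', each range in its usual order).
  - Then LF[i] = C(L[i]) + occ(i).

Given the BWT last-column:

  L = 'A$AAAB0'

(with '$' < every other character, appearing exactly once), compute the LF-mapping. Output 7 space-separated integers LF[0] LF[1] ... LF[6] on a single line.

Char counts: '$':1, '0':1, 'A':4, 'B':1
C (first-col start): C('$')=0, C('0')=1, C('A')=2, C('B')=6
L[0]='A': occ=0, LF[0]=C('A')+0=2+0=2
L[1]='$': occ=0, LF[1]=C('$')+0=0+0=0
L[2]='A': occ=1, LF[2]=C('A')+1=2+1=3
L[3]='A': occ=2, LF[3]=C('A')+2=2+2=4
L[4]='A': occ=3, LF[4]=C('A')+3=2+3=5
L[5]='B': occ=0, LF[5]=C('B')+0=6+0=6
L[6]='0': occ=0, LF[6]=C('0')+0=1+0=1

Answer: 2 0 3 4 5 6 1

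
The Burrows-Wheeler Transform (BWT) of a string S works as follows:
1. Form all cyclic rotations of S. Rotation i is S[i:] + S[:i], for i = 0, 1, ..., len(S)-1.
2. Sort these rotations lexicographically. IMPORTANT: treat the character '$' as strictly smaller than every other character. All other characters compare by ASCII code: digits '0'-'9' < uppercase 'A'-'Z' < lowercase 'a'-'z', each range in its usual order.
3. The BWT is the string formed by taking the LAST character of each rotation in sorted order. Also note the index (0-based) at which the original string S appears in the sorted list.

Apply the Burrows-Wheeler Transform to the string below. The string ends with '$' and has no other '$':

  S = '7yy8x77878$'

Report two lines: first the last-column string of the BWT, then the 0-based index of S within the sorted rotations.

Answer: 8x87$77y8y7
4

Derivation:
All 11 rotations (rotation i = S[i:]+S[:i]):
  rot[0] = 7yy8x77878$
  rot[1] = yy8x77878$7
  rot[2] = y8x77878$7y
  rot[3] = 8x77878$7yy
  rot[4] = x77878$7yy8
  rot[5] = 77878$7yy8x
  rot[6] = 7878$7yy8x7
  rot[7] = 878$7yy8x77
  rot[8] = 78$7yy8x778
  rot[9] = 8$7yy8x7787
  rot[10] = $7yy8x77878
Sorted (with $ < everything):
  sorted[0] = $7yy8x77878  (last char: '8')
  sorted[1] = 77878$7yy8x  (last char: 'x')
  sorted[2] = 78$7yy8x778  (last char: '8')
  sorted[3] = 7878$7yy8x7  (last char: '7')
  sorted[4] = 7yy8x77878$  (last char: '$')
  sorted[5] = 8$7yy8x7787  (last char: '7')
  sorted[6] = 878$7yy8x77  (last char: '7')
  sorted[7] = 8x77878$7yy  (last char: 'y')
  sorted[8] = x77878$7yy8  (last char: '8')
  sorted[9] = y8x77878$7y  (last char: 'y')
  sorted[10] = yy8x77878$7  (last char: '7')
Last column: 8x87$77y8y7
Original string S is at sorted index 4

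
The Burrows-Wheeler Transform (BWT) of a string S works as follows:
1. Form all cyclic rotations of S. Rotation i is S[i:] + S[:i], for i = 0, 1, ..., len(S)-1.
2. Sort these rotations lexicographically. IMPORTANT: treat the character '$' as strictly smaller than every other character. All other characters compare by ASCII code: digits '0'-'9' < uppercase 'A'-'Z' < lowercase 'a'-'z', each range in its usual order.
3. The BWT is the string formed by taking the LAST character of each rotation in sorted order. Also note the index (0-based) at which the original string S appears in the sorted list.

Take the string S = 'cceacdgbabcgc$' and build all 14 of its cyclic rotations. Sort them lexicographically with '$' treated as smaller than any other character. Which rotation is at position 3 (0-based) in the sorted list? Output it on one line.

Answer: babcgc$cceacdg

Derivation:
All 14 rotations (rotation i = S[i:]+S[:i]):
  rot[0] = cceacdgbabcgc$
  rot[1] = ceacdgbabcgc$c
  rot[2] = eacdgbabcgc$cc
  rot[3] = acdgbabcgc$cce
  rot[4] = cdgbabcgc$ccea
  rot[5] = dgbabcgc$cceac
  rot[6] = gbabcgc$cceacd
  rot[7] = babcgc$cceacdg
  rot[8] = abcgc$cceacdgb
  rot[9] = bcgc$cceacdgba
  rot[10] = cgc$cceacdgbab
  rot[11] = gc$cceacdgbabc
  rot[12] = c$cceacdgbabcg
  rot[13] = $cceacdgbabcgc
Sorted (with $ < everything):
  sorted[0] = $cceacdgbabcgc
  sorted[1] = abcgc$cceacdgb
  sorted[2] = acdgbabcgc$cce
  sorted[3] = babcgc$cceacdg
  sorted[4] = bcgc$cceacdgba
  sorted[5] = c$cceacdgbabcg
  sorted[6] = cceacdgbabcgc$
  sorted[7] = cdgbabcgc$ccea
  sorted[8] = ceacdgbabcgc$c
  sorted[9] = cgc$cceacdgbab
  sorted[10] = dgbabcgc$cceac
  sorted[11] = eacdgbabcgc$cc
  sorted[12] = gbabcgc$cceacd
  sorted[13] = gc$cceacdgbabc
sorted[3] = babcgc$cceacdg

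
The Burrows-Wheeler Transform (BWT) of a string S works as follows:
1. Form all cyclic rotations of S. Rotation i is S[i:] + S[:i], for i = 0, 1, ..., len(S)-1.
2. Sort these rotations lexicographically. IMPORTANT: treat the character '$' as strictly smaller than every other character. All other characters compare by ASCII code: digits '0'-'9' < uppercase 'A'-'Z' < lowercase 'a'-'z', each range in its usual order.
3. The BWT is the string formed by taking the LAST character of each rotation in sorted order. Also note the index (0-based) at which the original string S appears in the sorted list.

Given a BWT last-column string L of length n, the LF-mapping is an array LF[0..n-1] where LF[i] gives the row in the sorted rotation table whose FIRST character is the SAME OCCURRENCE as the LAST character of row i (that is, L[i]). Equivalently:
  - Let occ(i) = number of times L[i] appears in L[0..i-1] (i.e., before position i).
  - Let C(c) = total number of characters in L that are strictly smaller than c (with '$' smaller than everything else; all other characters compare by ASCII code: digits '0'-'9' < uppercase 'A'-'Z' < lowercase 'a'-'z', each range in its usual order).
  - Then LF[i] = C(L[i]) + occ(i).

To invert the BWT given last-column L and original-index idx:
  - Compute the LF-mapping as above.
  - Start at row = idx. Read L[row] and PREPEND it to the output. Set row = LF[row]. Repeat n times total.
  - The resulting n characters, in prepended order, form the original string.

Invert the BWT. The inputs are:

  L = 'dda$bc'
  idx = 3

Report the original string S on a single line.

Answer: cdabd$

Derivation:
LF mapping: 4 5 1 0 2 3
Walk LF starting at row 3, prepending L[row]:
  step 1: row=3, L[3]='$', prepend. Next row=LF[3]=0
  step 2: row=0, L[0]='d', prepend. Next row=LF[0]=4
  step 3: row=4, L[4]='b', prepend. Next row=LF[4]=2
  step 4: row=2, L[2]='a', prepend. Next row=LF[2]=1
  step 5: row=1, L[1]='d', prepend. Next row=LF[1]=5
  step 6: row=5, L[5]='c', prepend. Next row=LF[5]=3
Reversed output: cdabd$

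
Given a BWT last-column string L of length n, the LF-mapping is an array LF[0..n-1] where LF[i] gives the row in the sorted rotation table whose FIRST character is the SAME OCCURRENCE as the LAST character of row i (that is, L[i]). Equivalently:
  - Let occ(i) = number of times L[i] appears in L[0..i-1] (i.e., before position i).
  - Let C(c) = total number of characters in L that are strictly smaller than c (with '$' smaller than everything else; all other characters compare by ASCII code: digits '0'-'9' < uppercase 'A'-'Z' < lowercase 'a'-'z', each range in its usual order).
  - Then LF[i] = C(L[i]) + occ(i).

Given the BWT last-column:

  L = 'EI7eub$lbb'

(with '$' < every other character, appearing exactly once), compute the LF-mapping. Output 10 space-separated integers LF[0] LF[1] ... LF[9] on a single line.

Answer: 2 3 1 7 9 4 0 8 5 6

Derivation:
Char counts: '$':1, '7':1, 'E':1, 'I':1, 'b':3, 'e':1, 'l':1, 'u':1
C (first-col start): C('$')=0, C('7')=1, C('E')=2, C('I')=3, C('b')=4, C('e')=7, C('l')=8, C('u')=9
L[0]='E': occ=0, LF[0]=C('E')+0=2+0=2
L[1]='I': occ=0, LF[1]=C('I')+0=3+0=3
L[2]='7': occ=0, LF[2]=C('7')+0=1+0=1
L[3]='e': occ=0, LF[3]=C('e')+0=7+0=7
L[4]='u': occ=0, LF[4]=C('u')+0=9+0=9
L[5]='b': occ=0, LF[5]=C('b')+0=4+0=4
L[6]='$': occ=0, LF[6]=C('$')+0=0+0=0
L[7]='l': occ=0, LF[7]=C('l')+0=8+0=8
L[8]='b': occ=1, LF[8]=C('b')+1=4+1=5
L[9]='b': occ=2, LF[9]=C('b')+2=4+2=6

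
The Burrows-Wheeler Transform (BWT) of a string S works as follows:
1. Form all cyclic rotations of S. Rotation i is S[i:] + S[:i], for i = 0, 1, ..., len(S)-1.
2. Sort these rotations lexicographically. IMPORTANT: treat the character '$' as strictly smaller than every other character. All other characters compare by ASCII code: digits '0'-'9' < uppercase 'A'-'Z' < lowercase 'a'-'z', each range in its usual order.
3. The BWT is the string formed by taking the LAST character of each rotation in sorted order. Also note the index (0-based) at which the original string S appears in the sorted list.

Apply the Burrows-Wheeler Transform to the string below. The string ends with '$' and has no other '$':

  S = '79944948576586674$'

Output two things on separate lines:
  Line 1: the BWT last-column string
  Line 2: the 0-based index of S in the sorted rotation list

All 18 rotations (rotation i = S[i:]+S[:i]):
  rot[0] = 79944948576586674$
  rot[1] = 9944948576586674$7
  rot[2] = 944948576586674$79
  rot[3] = 44948576586674$799
  rot[4] = 4948576586674$7994
  rot[5] = 948576586674$79944
  rot[6] = 48576586674$799449
  rot[7] = 8576586674$7994494
  rot[8] = 576586674$79944948
  rot[9] = 76586674$799449485
  rot[10] = 6586674$7994494857
  rot[11] = 586674$79944948576
  rot[12] = 86674$799449485765
  rot[13] = 6674$7994494857658
  rot[14] = 674$79944948576586
  rot[15] = 74$799449485765866
  rot[16] = 4$7994494857658667
  rot[17] = $79944948576586674
Sorted (with $ < everything):
  sorted[0] = $79944948576586674  (last char: '4')
  sorted[1] = 4$7994494857658667  (last char: '7')
  sorted[2] = 44948576586674$799  (last char: '9')
  sorted[3] = 48576586674$799449  (last char: '9')
  sorted[4] = 4948576586674$7994  (last char: '4')
  sorted[5] = 576586674$79944948  (last char: '8')
  sorted[6] = 586674$79944948576  (last char: '6')
  sorted[7] = 6586674$7994494857  (last char: '7')
  sorted[8] = 6674$7994494857658  (last char: '8')
  sorted[9] = 674$79944948576586  (last char: '6')
  sorted[10] = 74$799449485765866  (last char: '6')
  sorted[11] = 76586674$799449485  (last char: '5')
  sorted[12] = 79944948576586674$  (last char: '$')
  sorted[13] = 8576586674$7994494  (last char: '4')
  sorted[14] = 86674$799449485765  (last char: '5')
  sorted[15] = 944948576586674$79  (last char: '9')
  sorted[16] = 948576586674$79944  (last char: '4')
  sorted[17] = 9944948576586674$7  (last char: '7')
Last column: 479948678665$45947
Original string S is at sorted index 12

Answer: 479948678665$45947
12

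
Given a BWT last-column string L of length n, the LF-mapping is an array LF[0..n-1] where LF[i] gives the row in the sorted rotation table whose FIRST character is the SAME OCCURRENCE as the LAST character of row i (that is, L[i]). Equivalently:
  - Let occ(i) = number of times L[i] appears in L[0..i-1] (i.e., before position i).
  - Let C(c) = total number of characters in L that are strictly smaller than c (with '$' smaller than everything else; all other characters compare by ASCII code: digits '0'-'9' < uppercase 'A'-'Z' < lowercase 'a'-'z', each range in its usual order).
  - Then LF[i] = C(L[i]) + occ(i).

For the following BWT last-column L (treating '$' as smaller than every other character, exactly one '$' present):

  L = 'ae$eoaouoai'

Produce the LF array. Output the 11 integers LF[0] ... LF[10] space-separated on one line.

Char counts: '$':1, 'a':3, 'e':2, 'i':1, 'o':3, 'u':1
C (first-col start): C('$')=0, C('a')=1, C('e')=4, C('i')=6, C('o')=7, C('u')=10
L[0]='a': occ=0, LF[0]=C('a')+0=1+0=1
L[1]='e': occ=0, LF[1]=C('e')+0=4+0=4
L[2]='$': occ=0, LF[2]=C('$')+0=0+0=0
L[3]='e': occ=1, LF[3]=C('e')+1=4+1=5
L[4]='o': occ=0, LF[4]=C('o')+0=7+0=7
L[5]='a': occ=1, LF[5]=C('a')+1=1+1=2
L[6]='o': occ=1, LF[6]=C('o')+1=7+1=8
L[7]='u': occ=0, LF[7]=C('u')+0=10+0=10
L[8]='o': occ=2, LF[8]=C('o')+2=7+2=9
L[9]='a': occ=2, LF[9]=C('a')+2=1+2=3
L[10]='i': occ=0, LF[10]=C('i')+0=6+0=6

Answer: 1 4 0 5 7 2 8 10 9 3 6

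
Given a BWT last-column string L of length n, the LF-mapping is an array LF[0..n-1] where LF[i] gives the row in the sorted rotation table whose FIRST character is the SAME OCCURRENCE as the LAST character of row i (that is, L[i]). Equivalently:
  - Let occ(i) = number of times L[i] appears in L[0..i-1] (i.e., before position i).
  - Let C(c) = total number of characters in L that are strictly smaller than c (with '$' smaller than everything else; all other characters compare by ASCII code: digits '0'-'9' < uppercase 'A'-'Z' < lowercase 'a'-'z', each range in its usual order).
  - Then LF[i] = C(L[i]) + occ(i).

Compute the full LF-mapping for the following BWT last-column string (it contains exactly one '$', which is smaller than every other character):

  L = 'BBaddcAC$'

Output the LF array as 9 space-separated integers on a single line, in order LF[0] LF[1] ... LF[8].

Answer: 2 3 5 7 8 6 1 4 0

Derivation:
Char counts: '$':1, 'A':1, 'B':2, 'C':1, 'a':1, 'c':1, 'd':2
C (first-col start): C('$')=0, C('A')=1, C('B')=2, C('C')=4, C('a')=5, C('c')=6, C('d')=7
L[0]='B': occ=0, LF[0]=C('B')+0=2+0=2
L[1]='B': occ=1, LF[1]=C('B')+1=2+1=3
L[2]='a': occ=0, LF[2]=C('a')+0=5+0=5
L[3]='d': occ=0, LF[3]=C('d')+0=7+0=7
L[4]='d': occ=1, LF[4]=C('d')+1=7+1=8
L[5]='c': occ=0, LF[5]=C('c')+0=6+0=6
L[6]='A': occ=0, LF[6]=C('A')+0=1+0=1
L[7]='C': occ=0, LF[7]=C('C')+0=4+0=4
L[8]='$': occ=0, LF[8]=C('$')+0=0+0=0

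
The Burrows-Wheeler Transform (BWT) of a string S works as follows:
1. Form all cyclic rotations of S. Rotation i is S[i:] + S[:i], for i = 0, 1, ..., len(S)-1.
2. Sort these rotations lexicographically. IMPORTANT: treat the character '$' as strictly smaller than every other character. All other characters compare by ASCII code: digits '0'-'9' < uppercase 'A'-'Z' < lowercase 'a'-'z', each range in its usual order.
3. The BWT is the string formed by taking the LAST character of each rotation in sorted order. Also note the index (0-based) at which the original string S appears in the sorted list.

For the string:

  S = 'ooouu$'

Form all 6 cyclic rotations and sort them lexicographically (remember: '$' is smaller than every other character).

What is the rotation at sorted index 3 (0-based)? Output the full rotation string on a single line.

All 6 rotations (rotation i = S[i:]+S[:i]):
  rot[0] = ooouu$
  rot[1] = oouu$o
  rot[2] = ouu$oo
  rot[3] = uu$ooo
  rot[4] = u$ooou
  rot[5] = $ooouu
Sorted (with $ < everything):
  sorted[0] = $ooouu
  sorted[1] = ooouu$
  sorted[2] = oouu$o
  sorted[3] = ouu$oo
  sorted[4] = u$ooou
  sorted[5] = uu$ooo
sorted[3] = ouu$oo

Answer: ouu$oo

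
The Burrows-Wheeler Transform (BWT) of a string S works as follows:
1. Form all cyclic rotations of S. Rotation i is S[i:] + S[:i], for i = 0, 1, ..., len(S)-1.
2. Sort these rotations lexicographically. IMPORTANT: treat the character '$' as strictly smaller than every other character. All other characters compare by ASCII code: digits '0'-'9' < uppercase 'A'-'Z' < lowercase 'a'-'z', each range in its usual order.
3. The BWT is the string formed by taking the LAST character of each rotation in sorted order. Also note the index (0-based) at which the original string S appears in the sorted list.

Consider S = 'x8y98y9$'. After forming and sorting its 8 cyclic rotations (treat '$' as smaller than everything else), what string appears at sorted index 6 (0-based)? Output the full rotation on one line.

All 8 rotations (rotation i = S[i:]+S[:i]):
  rot[0] = x8y98y9$
  rot[1] = 8y98y9$x
  rot[2] = y98y9$x8
  rot[3] = 98y9$x8y
  rot[4] = 8y9$x8y9
  rot[5] = y9$x8y98
  rot[6] = 9$x8y98y
  rot[7] = $x8y98y9
Sorted (with $ < everything):
  sorted[0] = $x8y98y9
  sorted[1] = 8y9$x8y9
  sorted[2] = 8y98y9$x
  sorted[3] = 9$x8y98y
  sorted[4] = 98y9$x8y
  sorted[5] = x8y98y9$
  sorted[6] = y9$x8y98
  sorted[7] = y98y9$x8
sorted[6] = y9$x8y98

Answer: y9$x8y98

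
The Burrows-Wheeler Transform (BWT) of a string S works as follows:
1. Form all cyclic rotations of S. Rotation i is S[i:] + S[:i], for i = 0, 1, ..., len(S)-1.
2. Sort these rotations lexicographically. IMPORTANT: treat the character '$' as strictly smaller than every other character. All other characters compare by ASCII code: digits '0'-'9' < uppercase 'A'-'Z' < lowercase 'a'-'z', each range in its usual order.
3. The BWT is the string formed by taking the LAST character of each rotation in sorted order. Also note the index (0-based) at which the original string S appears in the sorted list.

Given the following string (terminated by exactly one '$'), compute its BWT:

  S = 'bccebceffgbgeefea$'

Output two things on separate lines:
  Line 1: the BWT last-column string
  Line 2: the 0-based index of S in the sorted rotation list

Answer: ae$egbcbfcgeceeffb
2

Derivation:
All 18 rotations (rotation i = S[i:]+S[:i]):
  rot[0] = bccebceffgbgeefea$
  rot[1] = ccebceffgbgeefea$b
  rot[2] = cebceffgbgeefea$bc
  rot[3] = ebceffgbgeefea$bcc
  rot[4] = bceffgbgeefea$bcce
  rot[5] = ceffgbgeefea$bcceb
  rot[6] = effgbgeefea$bccebc
  rot[7] = ffgbgeefea$bccebce
  rot[8] = fgbgeefea$bccebcef
  rot[9] = gbgeefea$bccebceff
  rot[10] = bgeefea$bccebceffg
  rot[11] = geefea$bccebceffgb
  rot[12] = eefea$bccebceffgbg
  rot[13] = efea$bccebceffgbge
  rot[14] = fea$bccebceffgbgee
  rot[15] = ea$bccebceffgbgeef
  rot[16] = a$bccebceffgbgeefe
  rot[17] = $bccebceffgbgeefea
Sorted (with $ < everything):
  sorted[0] = $bccebceffgbgeefea  (last char: 'a')
  sorted[1] = a$bccebceffgbgeefe  (last char: 'e')
  sorted[2] = bccebceffgbgeefea$  (last char: '$')
  sorted[3] = bceffgbgeefea$bcce  (last char: 'e')
  sorted[4] = bgeefea$bccebceffg  (last char: 'g')
  sorted[5] = ccebceffgbgeefea$b  (last char: 'b')
  sorted[6] = cebceffgbgeefea$bc  (last char: 'c')
  sorted[7] = ceffgbgeefea$bcceb  (last char: 'b')
  sorted[8] = ea$bccebceffgbgeef  (last char: 'f')
  sorted[9] = ebceffgbgeefea$bcc  (last char: 'c')
  sorted[10] = eefea$bccebceffgbg  (last char: 'g')
  sorted[11] = efea$bccebceffgbge  (last char: 'e')
  sorted[12] = effgbgeefea$bccebc  (last char: 'c')
  sorted[13] = fea$bccebceffgbgee  (last char: 'e')
  sorted[14] = ffgbgeefea$bccebce  (last char: 'e')
  sorted[15] = fgbgeefea$bccebcef  (last char: 'f')
  sorted[16] = gbgeefea$bccebceff  (last char: 'f')
  sorted[17] = geefea$bccebceffgb  (last char: 'b')
Last column: ae$egbcbfcgeceeffb
Original string S is at sorted index 2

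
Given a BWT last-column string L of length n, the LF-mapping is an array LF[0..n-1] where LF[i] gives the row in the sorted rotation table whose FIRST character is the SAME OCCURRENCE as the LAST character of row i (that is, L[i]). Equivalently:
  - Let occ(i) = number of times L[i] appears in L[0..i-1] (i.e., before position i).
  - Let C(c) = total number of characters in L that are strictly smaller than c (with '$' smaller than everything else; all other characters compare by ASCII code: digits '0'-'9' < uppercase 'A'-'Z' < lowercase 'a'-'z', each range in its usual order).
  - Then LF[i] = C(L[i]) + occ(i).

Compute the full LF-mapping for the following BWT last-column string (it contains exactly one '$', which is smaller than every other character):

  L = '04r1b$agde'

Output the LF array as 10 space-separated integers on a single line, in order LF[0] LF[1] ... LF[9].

Answer: 1 3 9 2 5 0 4 8 6 7

Derivation:
Char counts: '$':1, '0':1, '1':1, '4':1, 'a':1, 'b':1, 'd':1, 'e':1, 'g':1, 'r':1
C (first-col start): C('$')=0, C('0')=1, C('1')=2, C('4')=3, C('a')=4, C('b')=5, C('d')=6, C('e')=7, C('g')=8, C('r')=9
L[0]='0': occ=0, LF[0]=C('0')+0=1+0=1
L[1]='4': occ=0, LF[1]=C('4')+0=3+0=3
L[2]='r': occ=0, LF[2]=C('r')+0=9+0=9
L[3]='1': occ=0, LF[3]=C('1')+0=2+0=2
L[4]='b': occ=0, LF[4]=C('b')+0=5+0=5
L[5]='$': occ=0, LF[5]=C('$')+0=0+0=0
L[6]='a': occ=0, LF[6]=C('a')+0=4+0=4
L[7]='g': occ=0, LF[7]=C('g')+0=8+0=8
L[8]='d': occ=0, LF[8]=C('d')+0=6+0=6
L[9]='e': occ=0, LF[9]=C('e')+0=7+0=7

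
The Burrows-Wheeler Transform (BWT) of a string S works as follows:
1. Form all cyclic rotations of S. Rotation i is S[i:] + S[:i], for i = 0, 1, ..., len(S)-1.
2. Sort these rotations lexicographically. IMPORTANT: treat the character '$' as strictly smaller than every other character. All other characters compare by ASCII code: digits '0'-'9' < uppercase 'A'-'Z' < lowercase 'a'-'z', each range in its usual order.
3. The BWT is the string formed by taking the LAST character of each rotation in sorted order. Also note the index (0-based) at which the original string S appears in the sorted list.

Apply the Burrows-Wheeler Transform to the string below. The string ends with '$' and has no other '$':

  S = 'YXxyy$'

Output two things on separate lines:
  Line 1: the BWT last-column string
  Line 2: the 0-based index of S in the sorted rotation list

All 6 rotations (rotation i = S[i:]+S[:i]):
  rot[0] = YXxyy$
  rot[1] = Xxyy$Y
  rot[2] = xyy$YX
  rot[3] = yy$YXx
  rot[4] = y$YXxy
  rot[5] = $YXxyy
Sorted (with $ < everything):
  sorted[0] = $YXxyy  (last char: 'y')
  sorted[1] = Xxyy$Y  (last char: 'Y')
  sorted[2] = YXxyy$  (last char: '$')
  sorted[3] = xyy$YX  (last char: 'X')
  sorted[4] = y$YXxy  (last char: 'y')
  sorted[5] = yy$YXx  (last char: 'x')
Last column: yY$Xyx
Original string S is at sorted index 2

Answer: yY$Xyx
2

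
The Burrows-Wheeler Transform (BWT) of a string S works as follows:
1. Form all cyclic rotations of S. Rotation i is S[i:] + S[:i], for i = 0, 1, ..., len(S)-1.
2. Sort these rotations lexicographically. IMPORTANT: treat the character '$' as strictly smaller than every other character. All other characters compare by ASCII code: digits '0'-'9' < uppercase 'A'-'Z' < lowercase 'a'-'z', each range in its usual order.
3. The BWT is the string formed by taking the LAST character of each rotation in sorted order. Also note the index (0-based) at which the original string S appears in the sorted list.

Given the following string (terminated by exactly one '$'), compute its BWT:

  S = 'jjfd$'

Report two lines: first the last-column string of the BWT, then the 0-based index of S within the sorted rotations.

Answer: dfjj$
4

Derivation:
All 5 rotations (rotation i = S[i:]+S[:i]):
  rot[0] = jjfd$
  rot[1] = jfd$j
  rot[2] = fd$jj
  rot[3] = d$jjf
  rot[4] = $jjfd
Sorted (with $ < everything):
  sorted[0] = $jjfd  (last char: 'd')
  sorted[1] = d$jjf  (last char: 'f')
  sorted[2] = fd$jj  (last char: 'j')
  sorted[3] = jfd$j  (last char: 'j')
  sorted[4] = jjfd$  (last char: '$')
Last column: dfjj$
Original string S is at sorted index 4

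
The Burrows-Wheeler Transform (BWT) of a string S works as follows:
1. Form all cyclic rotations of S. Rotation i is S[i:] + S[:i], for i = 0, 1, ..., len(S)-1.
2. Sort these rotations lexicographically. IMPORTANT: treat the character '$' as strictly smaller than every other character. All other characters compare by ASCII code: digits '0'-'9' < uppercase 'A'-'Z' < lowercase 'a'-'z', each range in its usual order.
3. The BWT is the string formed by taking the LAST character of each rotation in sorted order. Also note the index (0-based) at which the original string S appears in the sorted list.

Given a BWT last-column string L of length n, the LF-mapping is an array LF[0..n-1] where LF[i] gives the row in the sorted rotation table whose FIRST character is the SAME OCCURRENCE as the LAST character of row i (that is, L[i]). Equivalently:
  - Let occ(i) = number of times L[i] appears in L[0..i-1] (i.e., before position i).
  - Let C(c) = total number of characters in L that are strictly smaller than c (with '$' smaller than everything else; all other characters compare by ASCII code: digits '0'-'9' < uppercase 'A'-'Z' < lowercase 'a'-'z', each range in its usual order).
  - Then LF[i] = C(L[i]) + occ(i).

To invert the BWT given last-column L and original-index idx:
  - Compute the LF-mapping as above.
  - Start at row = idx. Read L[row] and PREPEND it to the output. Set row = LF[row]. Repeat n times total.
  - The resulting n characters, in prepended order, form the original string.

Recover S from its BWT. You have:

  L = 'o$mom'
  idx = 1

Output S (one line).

Answer: mmoo$

Derivation:
LF mapping: 3 0 1 4 2
Walk LF starting at row 1, prepending L[row]:
  step 1: row=1, L[1]='$', prepend. Next row=LF[1]=0
  step 2: row=0, L[0]='o', prepend. Next row=LF[0]=3
  step 3: row=3, L[3]='o', prepend. Next row=LF[3]=4
  step 4: row=4, L[4]='m', prepend. Next row=LF[4]=2
  step 5: row=2, L[2]='m', prepend. Next row=LF[2]=1
Reversed output: mmoo$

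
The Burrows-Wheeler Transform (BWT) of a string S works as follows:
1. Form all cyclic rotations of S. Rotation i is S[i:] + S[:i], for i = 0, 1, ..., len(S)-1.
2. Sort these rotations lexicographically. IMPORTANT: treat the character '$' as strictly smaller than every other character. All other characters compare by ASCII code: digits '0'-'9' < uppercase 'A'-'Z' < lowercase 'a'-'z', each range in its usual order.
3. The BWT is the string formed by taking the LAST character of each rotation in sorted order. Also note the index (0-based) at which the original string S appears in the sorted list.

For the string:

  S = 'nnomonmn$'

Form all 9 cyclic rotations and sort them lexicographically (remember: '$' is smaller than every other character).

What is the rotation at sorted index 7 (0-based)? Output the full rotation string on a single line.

Answer: omonmn$nn

Derivation:
All 9 rotations (rotation i = S[i:]+S[:i]):
  rot[0] = nnomonmn$
  rot[1] = nomonmn$n
  rot[2] = omonmn$nn
  rot[3] = monmn$nno
  rot[4] = onmn$nnom
  rot[5] = nmn$nnomo
  rot[6] = mn$nnomon
  rot[7] = n$nnomonm
  rot[8] = $nnomonmn
Sorted (with $ < everything):
  sorted[0] = $nnomonmn
  sorted[1] = mn$nnomon
  sorted[2] = monmn$nno
  sorted[3] = n$nnomonm
  sorted[4] = nmn$nnomo
  sorted[5] = nnomonmn$
  sorted[6] = nomonmn$n
  sorted[7] = omonmn$nn
  sorted[8] = onmn$nnom
sorted[7] = omonmn$nn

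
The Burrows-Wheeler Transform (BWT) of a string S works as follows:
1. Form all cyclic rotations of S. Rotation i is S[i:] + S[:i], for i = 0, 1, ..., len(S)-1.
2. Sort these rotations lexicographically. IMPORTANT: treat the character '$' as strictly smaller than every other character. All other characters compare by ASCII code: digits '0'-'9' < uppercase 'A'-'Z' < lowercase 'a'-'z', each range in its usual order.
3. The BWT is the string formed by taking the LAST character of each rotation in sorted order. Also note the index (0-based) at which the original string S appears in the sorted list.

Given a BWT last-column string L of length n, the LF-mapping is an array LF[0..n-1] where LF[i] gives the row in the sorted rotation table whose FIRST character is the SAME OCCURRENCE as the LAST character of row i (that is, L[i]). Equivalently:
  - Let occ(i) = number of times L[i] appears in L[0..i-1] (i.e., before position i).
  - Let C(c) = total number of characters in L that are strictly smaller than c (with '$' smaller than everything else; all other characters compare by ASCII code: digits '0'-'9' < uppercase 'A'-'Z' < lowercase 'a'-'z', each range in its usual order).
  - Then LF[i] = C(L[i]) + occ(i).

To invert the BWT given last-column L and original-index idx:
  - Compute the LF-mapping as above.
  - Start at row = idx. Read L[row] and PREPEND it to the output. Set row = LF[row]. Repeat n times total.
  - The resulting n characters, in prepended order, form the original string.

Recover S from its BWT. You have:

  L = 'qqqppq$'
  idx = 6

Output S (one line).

LF mapping: 3 4 5 1 2 6 0
Walk LF starting at row 6, prepending L[row]:
  step 1: row=6, L[6]='$', prepend. Next row=LF[6]=0
  step 2: row=0, L[0]='q', prepend. Next row=LF[0]=3
  step 3: row=3, L[3]='p', prepend. Next row=LF[3]=1
  step 4: row=1, L[1]='q', prepend. Next row=LF[1]=4
  step 5: row=4, L[4]='p', prepend. Next row=LF[4]=2
  step 6: row=2, L[2]='q', prepend. Next row=LF[2]=5
  step 7: row=5, L[5]='q', prepend. Next row=LF[5]=6
Reversed output: qqpqpq$

Answer: qqpqpq$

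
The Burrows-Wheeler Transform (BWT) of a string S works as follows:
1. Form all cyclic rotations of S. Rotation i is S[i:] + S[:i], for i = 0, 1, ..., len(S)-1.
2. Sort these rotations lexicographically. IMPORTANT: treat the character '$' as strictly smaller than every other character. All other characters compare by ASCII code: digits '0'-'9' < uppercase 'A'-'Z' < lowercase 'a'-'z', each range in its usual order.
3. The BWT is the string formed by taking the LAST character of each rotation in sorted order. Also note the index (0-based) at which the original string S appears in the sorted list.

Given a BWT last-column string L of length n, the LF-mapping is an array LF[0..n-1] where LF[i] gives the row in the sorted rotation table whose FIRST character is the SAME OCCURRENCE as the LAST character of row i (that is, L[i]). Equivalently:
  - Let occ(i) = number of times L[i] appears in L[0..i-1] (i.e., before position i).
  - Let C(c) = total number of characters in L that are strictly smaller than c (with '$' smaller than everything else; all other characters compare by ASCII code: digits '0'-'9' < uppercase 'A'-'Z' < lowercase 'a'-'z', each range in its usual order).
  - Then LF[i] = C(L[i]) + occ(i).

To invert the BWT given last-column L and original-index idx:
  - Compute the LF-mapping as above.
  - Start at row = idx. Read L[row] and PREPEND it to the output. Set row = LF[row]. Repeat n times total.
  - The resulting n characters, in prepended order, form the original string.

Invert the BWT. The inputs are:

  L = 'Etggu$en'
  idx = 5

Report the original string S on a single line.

Answer: nuggetE$

Derivation:
LF mapping: 1 6 3 4 7 0 2 5
Walk LF starting at row 5, prepending L[row]:
  step 1: row=5, L[5]='$', prepend. Next row=LF[5]=0
  step 2: row=0, L[0]='E', prepend. Next row=LF[0]=1
  step 3: row=1, L[1]='t', prepend. Next row=LF[1]=6
  step 4: row=6, L[6]='e', prepend. Next row=LF[6]=2
  step 5: row=2, L[2]='g', prepend. Next row=LF[2]=3
  step 6: row=3, L[3]='g', prepend. Next row=LF[3]=4
  step 7: row=4, L[4]='u', prepend. Next row=LF[4]=7
  step 8: row=7, L[7]='n', prepend. Next row=LF[7]=5
Reversed output: nuggetE$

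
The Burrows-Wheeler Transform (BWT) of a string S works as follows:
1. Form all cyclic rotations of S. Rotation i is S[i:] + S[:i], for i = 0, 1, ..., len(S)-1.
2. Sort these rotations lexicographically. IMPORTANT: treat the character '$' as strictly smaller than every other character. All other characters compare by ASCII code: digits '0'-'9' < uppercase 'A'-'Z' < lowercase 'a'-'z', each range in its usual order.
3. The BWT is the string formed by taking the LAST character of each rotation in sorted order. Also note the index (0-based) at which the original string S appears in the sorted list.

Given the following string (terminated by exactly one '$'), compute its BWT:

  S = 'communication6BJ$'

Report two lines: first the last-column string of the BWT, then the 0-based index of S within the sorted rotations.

Answer: Jn6Bci$ntomouciam
6

Derivation:
All 17 rotations (rotation i = S[i:]+S[:i]):
  rot[0] = communication6BJ$
  rot[1] = ommunication6BJ$c
  rot[2] = mmunication6BJ$co
  rot[3] = munication6BJ$com
  rot[4] = unication6BJ$comm
  rot[5] = nication6BJ$commu
  rot[6] = ication6BJ$commun
  rot[7] = cation6BJ$communi
  rot[8] = ation6BJ$communic
  rot[9] = tion6BJ$communica
  rot[10] = ion6BJ$communicat
  rot[11] = on6BJ$communicati
  rot[12] = n6BJ$communicatio
  rot[13] = 6BJ$communication
  rot[14] = BJ$communication6
  rot[15] = J$communication6B
  rot[16] = $communication6BJ
Sorted (with $ < everything):
  sorted[0] = $communication6BJ  (last char: 'J')
  sorted[1] = 6BJ$communication  (last char: 'n')
  sorted[2] = BJ$communication6  (last char: '6')
  sorted[3] = J$communication6B  (last char: 'B')
  sorted[4] = ation6BJ$communic  (last char: 'c')
  sorted[5] = cation6BJ$communi  (last char: 'i')
  sorted[6] = communication6BJ$  (last char: '$')
  sorted[7] = ication6BJ$commun  (last char: 'n')
  sorted[8] = ion6BJ$communicat  (last char: 't')
  sorted[9] = mmunication6BJ$co  (last char: 'o')
  sorted[10] = munication6BJ$com  (last char: 'm')
  sorted[11] = n6BJ$communicatio  (last char: 'o')
  sorted[12] = nication6BJ$commu  (last char: 'u')
  sorted[13] = ommunication6BJ$c  (last char: 'c')
  sorted[14] = on6BJ$communicati  (last char: 'i')
  sorted[15] = tion6BJ$communica  (last char: 'a')
  sorted[16] = unication6BJ$comm  (last char: 'm')
Last column: Jn6Bci$ntomouciam
Original string S is at sorted index 6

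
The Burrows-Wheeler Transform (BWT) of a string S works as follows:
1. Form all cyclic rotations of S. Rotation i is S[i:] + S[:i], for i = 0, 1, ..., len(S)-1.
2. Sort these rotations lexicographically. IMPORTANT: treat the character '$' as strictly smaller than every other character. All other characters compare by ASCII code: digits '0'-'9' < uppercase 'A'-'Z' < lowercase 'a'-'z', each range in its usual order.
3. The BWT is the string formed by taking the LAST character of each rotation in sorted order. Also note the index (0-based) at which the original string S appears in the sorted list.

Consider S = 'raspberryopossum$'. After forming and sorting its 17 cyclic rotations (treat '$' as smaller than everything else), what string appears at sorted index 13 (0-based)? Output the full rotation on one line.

All 17 rotations (rotation i = S[i:]+S[:i]):
  rot[0] = raspberryopossum$
  rot[1] = aspberryopossum$r
  rot[2] = spberryopossum$ra
  rot[3] = pberryopossum$ras
  rot[4] = berryopossum$rasp
  rot[5] = erryopossum$raspb
  rot[6] = rryopossum$raspbe
  rot[7] = ryopossum$raspber
  rot[8] = yopossum$raspberr
  rot[9] = opossum$raspberry
  rot[10] = possum$raspberryo
  rot[11] = ossum$raspberryop
  rot[12] = ssum$raspberryopo
  rot[13] = sum$raspberryopos
  rot[14] = um$raspberryoposs
  rot[15] = m$raspberryopossu
  rot[16] = $raspberryopossum
Sorted (with $ < everything):
  sorted[0] = $raspberryopossum
  sorted[1] = aspberryopossum$r
  sorted[2] = berryopossum$rasp
  sorted[3] = erryopossum$raspb
  sorted[4] = m$raspberryopossu
  sorted[5] = opossum$raspberry
  sorted[6] = ossum$raspberryop
  sorted[7] = pberryopossum$ras
  sorted[8] = possum$raspberryo
  sorted[9] = raspberryopossum$
  sorted[10] = rryopossum$raspbe
  sorted[11] = ryopossum$raspber
  sorted[12] = spberryopossum$ra
  sorted[13] = ssum$raspberryopo
  sorted[14] = sum$raspberryopos
  sorted[15] = um$raspberryoposs
  sorted[16] = yopossum$raspberr
sorted[13] = ssum$raspberryopo

Answer: ssum$raspberryopo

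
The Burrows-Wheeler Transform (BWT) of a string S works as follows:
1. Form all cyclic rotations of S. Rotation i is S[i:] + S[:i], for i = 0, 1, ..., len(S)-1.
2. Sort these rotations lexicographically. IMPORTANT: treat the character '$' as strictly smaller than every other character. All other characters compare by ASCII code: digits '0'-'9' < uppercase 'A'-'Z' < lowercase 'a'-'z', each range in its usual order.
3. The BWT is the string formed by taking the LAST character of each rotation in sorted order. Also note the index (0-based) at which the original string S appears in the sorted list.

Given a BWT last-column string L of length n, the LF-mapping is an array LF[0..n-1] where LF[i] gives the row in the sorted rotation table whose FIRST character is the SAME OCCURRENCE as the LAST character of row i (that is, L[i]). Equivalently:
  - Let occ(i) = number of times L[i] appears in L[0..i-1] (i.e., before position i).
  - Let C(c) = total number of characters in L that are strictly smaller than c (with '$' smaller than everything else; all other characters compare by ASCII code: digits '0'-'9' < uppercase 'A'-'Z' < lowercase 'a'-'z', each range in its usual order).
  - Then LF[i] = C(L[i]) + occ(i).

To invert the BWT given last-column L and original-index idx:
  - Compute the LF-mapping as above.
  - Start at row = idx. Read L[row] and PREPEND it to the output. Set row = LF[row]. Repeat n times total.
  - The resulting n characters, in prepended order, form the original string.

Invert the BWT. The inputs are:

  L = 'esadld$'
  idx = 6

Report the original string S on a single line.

Answer: saddle$

Derivation:
LF mapping: 4 6 1 2 5 3 0
Walk LF starting at row 6, prepending L[row]:
  step 1: row=6, L[6]='$', prepend. Next row=LF[6]=0
  step 2: row=0, L[0]='e', prepend. Next row=LF[0]=4
  step 3: row=4, L[4]='l', prepend. Next row=LF[4]=5
  step 4: row=5, L[5]='d', prepend. Next row=LF[5]=3
  step 5: row=3, L[3]='d', prepend. Next row=LF[3]=2
  step 6: row=2, L[2]='a', prepend. Next row=LF[2]=1
  step 7: row=1, L[1]='s', prepend. Next row=LF[1]=6
Reversed output: saddle$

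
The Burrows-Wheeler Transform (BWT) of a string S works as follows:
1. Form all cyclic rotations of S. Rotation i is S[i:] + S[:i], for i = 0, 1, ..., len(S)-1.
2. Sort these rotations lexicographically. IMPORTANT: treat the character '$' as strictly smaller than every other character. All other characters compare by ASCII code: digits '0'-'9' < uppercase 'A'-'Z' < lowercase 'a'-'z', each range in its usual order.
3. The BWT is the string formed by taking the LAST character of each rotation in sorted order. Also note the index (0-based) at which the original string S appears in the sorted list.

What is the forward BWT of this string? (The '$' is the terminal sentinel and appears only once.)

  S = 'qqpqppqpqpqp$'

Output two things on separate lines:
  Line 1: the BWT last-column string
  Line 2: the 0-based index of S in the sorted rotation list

All 13 rotations (rotation i = S[i:]+S[:i]):
  rot[0] = qqpqppqpqpqp$
  rot[1] = qpqppqpqpqp$q
  rot[2] = pqppqpqpqp$qq
  rot[3] = qppqpqpqp$qqp
  rot[4] = ppqpqpqp$qqpq
  rot[5] = pqpqpqp$qqpqp
  rot[6] = qpqpqp$qqpqpp
  rot[7] = pqpqp$qqpqppq
  rot[8] = qpqp$qqpqppqp
  rot[9] = pqp$qqpqppqpq
  rot[10] = qp$qqpqppqpqp
  rot[11] = p$qqpqppqpqpq
  rot[12] = $qqpqppqpqpqp
Sorted (with $ < everything):
  sorted[0] = $qqpqppqpqpqp  (last char: 'p')
  sorted[1] = p$qqpqppqpqpq  (last char: 'q')
  sorted[2] = ppqpqpqp$qqpq  (last char: 'q')
  sorted[3] = pqp$qqpqppqpq  (last char: 'q')
  sorted[4] = pqppqpqpqp$qq  (last char: 'q')
  sorted[5] = pqpqp$qqpqppq  (last char: 'q')
  sorted[6] = pqpqpqp$qqpqp  (last char: 'p')
  sorted[7] = qp$qqpqppqpqp  (last char: 'p')
  sorted[8] = qppqpqpqp$qqp  (last char: 'p')
  sorted[9] = qpqp$qqpqppqp  (last char: 'p')
  sorted[10] = qpqppqpqpqp$q  (last char: 'q')
  sorted[11] = qpqpqp$qqpqpp  (last char: 'p')
  sorted[12] = qqpqppqpqpqp$  (last char: '$')
Last column: pqqqqqppppqp$
Original string S is at sorted index 12

Answer: pqqqqqppppqp$
12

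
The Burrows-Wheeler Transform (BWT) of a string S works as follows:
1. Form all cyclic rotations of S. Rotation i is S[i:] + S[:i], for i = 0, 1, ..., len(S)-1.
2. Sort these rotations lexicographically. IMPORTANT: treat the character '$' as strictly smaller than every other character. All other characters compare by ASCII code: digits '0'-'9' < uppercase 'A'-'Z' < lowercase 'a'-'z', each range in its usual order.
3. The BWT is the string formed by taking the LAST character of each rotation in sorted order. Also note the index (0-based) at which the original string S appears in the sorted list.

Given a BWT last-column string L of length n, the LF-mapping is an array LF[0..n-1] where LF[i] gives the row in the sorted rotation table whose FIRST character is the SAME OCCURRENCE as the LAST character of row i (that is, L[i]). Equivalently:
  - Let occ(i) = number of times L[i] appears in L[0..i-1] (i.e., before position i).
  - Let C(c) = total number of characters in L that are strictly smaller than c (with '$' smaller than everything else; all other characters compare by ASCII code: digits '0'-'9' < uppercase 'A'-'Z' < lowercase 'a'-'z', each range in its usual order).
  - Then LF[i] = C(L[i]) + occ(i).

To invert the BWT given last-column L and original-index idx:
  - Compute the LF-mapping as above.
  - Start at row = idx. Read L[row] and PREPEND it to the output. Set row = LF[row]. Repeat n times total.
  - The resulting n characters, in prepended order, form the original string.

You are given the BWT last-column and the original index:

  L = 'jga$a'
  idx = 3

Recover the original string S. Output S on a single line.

LF mapping: 4 3 1 0 2
Walk LF starting at row 3, prepending L[row]:
  step 1: row=3, L[3]='$', prepend. Next row=LF[3]=0
  step 2: row=0, L[0]='j', prepend. Next row=LF[0]=4
  step 3: row=4, L[4]='a', prepend. Next row=LF[4]=2
  step 4: row=2, L[2]='a', prepend. Next row=LF[2]=1
  step 5: row=1, L[1]='g', prepend. Next row=LF[1]=3
Reversed output: gaaj$

Answer: gaaj$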